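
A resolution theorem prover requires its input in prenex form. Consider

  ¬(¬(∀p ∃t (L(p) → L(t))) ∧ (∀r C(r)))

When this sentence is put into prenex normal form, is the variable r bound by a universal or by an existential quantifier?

existential

Eliminate → and ↔ using ¬ and ∨.
  ¬(¬(∀p ∃t (¬L(p) ∨ L(t))) ∧ (∀r C(r)))
Push ¬ through the quantifiers and connectives to reach negation normal form:
  (∀p ∃t (¬L(p) ∨ L(t))) ∨ (∃r ¬C(r))
All bound variables are already distinct, so no renaming is needed.
Finally move all quantifiers to the prefix:
  ∀p ∃t ∃r (¬L(p) ∨ L(t) ∨ ¬C(r))
The quantifier ∀r sits under an odd number of negations (counting the antecedent side of each →), so it flips to ∃r.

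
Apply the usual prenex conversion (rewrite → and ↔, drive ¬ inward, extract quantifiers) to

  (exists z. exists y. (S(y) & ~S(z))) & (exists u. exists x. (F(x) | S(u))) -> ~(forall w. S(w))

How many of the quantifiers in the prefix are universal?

First replace A → B with ¬A ∨ B.
  ~((exists z. exists y. (S(y) & ~S(z))) & (exists u. exists x. (F(x) | S(u)))) | ~(forall w. S(w))
Move each ¬ inward, flipping quantifiers it crosses:
  (forall z. forall y. (~S(y) | S(z))) | (forall u. forall x. (~F(x) & ~S(u))) | (exists w. ~S(w))
All bound variables are already distinct, so no renaming is needed.
Pull the quantifiers to the front (each side's bound variable is not free in the other side):
  forall z. forall y. forall u. forall x. exists w. (~S(y) | S(z) | ~F(x) & ~S(u) | ~S(w))
The prefix is forall z forall y forall u forall x exists w: 4 universal, 1 existential.

4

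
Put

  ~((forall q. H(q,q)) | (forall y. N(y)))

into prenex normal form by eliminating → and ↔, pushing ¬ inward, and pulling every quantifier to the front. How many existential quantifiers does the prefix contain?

2

Move each ¬ inward, flipping quantifiers it crosses:
  (exists q. ~H(q,q)) & (exists y. ~N(y))
All bound variables are already distinct, so no renaming is needed.
Extract every quantifier outward, since the variables are now distinct and don't occur free across branches:
  exists q. exists y. (~H(q,q) & ~N(y))
The prefix is exists q exists y: 0 universal, 2 existential.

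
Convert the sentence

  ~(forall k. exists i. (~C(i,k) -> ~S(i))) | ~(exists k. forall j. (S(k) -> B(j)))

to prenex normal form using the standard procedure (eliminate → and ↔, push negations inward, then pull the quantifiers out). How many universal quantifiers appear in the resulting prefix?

2

Eliminate → and ↔ using ¬ and ∨.
  ~(forall k. exists i. (~~C(i,k) | ~S(i))) | ~(exists k. forall j. (~S(k) | B(j)))
Move each ¬ inward, flipping quantifiers it crosses:
  (exists k. forall i. (~C(i,k) & S(i))) | (forall k. exists j. (S(k) & ~B(j)))
Give each quantifier a distinct variable: k↦z.
  (exists k. forall i. (~C(i,k) & S(i))) | (forall z. exists j. (S(z) & ~B(j)))
Extract every quantifier outward, since the variables are now distinct and don't occur free across branches:
  exists k. forall i. forall z. exists j. (~C(i,k) & S(i) | S(z) & ~B(j))
The prefix is exists k forall i forall z exists j: 2 universal, 2 existential.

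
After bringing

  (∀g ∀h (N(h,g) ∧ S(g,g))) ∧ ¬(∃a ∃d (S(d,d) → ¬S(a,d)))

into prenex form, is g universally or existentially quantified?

universal

First replace A → B with ¬A ∨ B.
  (∀g ∀h (N(h,g) ∧ S(g,g))) ∧ ¬(∃a ∃d (¬S(d,d) ∨ ¬S(a,d)))
Move each ¬ inward, flipping quantifiers it crosses:
  (∀g ∀h (N(h,g) ∧ S(g,g))) ∧ (∀a ∀d (S(d,d) ∧ S(a,d)))
Finally move all quantifiers to the prefix:
  ∀g ∀h ∀a ∀d (N(h,g) ∧ S(g,g) ∧ S(d,d) ∧ S(a,d))
The quantifier ∀g sits under an even number of negations (counting the antecedent side of each →), so it remains universal.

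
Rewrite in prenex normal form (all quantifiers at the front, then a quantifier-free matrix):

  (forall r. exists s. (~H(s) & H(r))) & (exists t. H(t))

forall r. exists s. exists t. (~H(s) & H(r) & H(t))

All bound variables are already distinct, so no renaming is needed.
Pull the quantifiers to the front (each side's bound variable is not free in the other side):
  forall r. exists s. exists t. (~H(s) & H(r) & H(t))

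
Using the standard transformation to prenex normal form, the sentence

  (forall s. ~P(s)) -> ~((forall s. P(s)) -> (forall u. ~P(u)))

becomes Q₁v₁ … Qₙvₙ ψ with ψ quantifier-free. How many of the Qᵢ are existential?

Rewrite implications/biconditionals: A → B as ¬A ∨ B.
  ~(forall s. ~P(s)) | ~(~(forall s. P(s)) | (forall u. ~P(u)))
Drive negations inward (¬∀x A ≡ ∃x ¬A, ¬∃x A ≡ ∀x ¬A, De Morgan for ∧/∨):
  (exists s. P(s)) | (forall s. P(s)) & (exists u. P(u))
Rename bound variables to avoid capture: s↦r.
  (exists s. P(s)) | (forall r. P(r)) & (exists u. P(u))
Extract every quantifier outward, since the variables are now distinct and don't occur free across branches:
  exists s. forall r. exists u. (P(s) | P(r) & P(u))
The prefix is exists s forall r exists u: 1 universal, 2 existential.

2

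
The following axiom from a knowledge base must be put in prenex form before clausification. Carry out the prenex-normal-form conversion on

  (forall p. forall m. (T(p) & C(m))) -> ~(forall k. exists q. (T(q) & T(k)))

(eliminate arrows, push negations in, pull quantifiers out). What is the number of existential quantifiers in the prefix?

3

Rewrite implications/biconditionals: A → B as ¬A ∨ B.
  ~(forall p. forall m. (T(p) & C(m))) | ~(forall k. exists q. (T(q) & T(k)))
Move each ¬ inward, flipping quantifiers it crosses:
  (exists p. exists m. (~T(p) | ~C(m))) | (exists k. forall q. (~T(q) | ~T(k)))
All bound variables are already distinct, so no renaming is needed.
Extract every quantifier outward, since the variables are now distinct and don't occur free across branches:
  exists p. exists m. exists k. forall q. (~T(p) | ~C(m) | ~T(q) | ~T(k))
The prefix is exists p exists m exists k forall q: 1 universal, 3 existential.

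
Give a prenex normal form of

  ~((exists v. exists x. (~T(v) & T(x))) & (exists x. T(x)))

forall v. forall x. forall c. (T(v) | ~T(x) | ~T(c))

Push ¬ through the quantifiers and connectives to reach negation normal form:
  (forall v. forall x. (T(v) | ~T(x))) | (forall x. ~T(x))
Rename bound variables to avoid capture: x↦c.
  (forall v. forall x. (T(v) | ~T(x))) | (forall c. ~T(c))
Extract every quantifier outward, since the variables are now distinct and don't occur free across branches:
  forall v. forall x. forall c. (T(v) | ~T(x) | ~T(c))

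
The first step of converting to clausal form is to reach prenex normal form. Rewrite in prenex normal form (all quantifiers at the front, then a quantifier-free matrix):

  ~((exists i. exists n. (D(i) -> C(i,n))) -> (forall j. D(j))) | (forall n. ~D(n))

exists i. exists n. exists j. forall v1. ((~D(i) | C(i,n)) & ~D(j) | ~D(v1))

First replace A → B with ¬A ∨ B.
  ~(~(exists i. exists n. (~D(i) | C(i,n))) | (forall j. D(j))) | (forall n. ~D(n))
Push ¬ through the quantifiers and connectives to reach negation normal form:
  (exists i. exists n. (~D(i) | C(i,n))) & (exists j. ~D(j)) | (forall n. ~D(n))
Standardize variables apart so no two quantifiers bind the same name: n↦v1.
  (exists i. exists n. (~D(i) | C(i,n))) & (exists j. ~D(j)) | (forall v1. ~D(v1))
Pull the quantifiers to the front (each side's bound variable is not free in the other side):
  exists i. exists n. exists j. forall v1. ((~D(i) | C(i,n)) & ~D(j) | ~D(v1))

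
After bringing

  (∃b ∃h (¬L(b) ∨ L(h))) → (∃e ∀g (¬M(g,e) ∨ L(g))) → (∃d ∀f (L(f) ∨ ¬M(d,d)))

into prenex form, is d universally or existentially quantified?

existential

Eliminate → and ↔ using ¬ and ∨.
  ¬(∃b ∃h (¬L(b) ∨ L(h))) ∨ ¬(∃e ∀g (¬M(g,e) ∨ L(g))) ∨ (∃d ∀f (L(f) ∨ ¬M(d,d)))
Drive negations inward (¬∀x A ≡ ∃x ¬A, ¬∃x A ≡ ∀x ¬A, De Morgan for ∧/∨):
  (∀b ∀h (L(b) ∧ ¬L(h))) ∨ (∀e ∃g (M(g,e) ∧ ¬L(g))) ∨ (∃d ∀f (L(f) ∨ ¬M(d,d)))
All bound variables are already distinct, so no renaming is needed.
Extract every quantifier outward, since the variables are now distinct and don't occur free across branches:
  ∀b ∀h ∀e ∃g ∃d ∀f (L(b) ∧ ¬L(h) ∨ M(g,e) ∧ ¬L(g) ∨ L(f) ∨ ¬M(d,d))
The quantifier ∃d sits under an even number of negations (counting the antecedent side of each →), so it remains existential.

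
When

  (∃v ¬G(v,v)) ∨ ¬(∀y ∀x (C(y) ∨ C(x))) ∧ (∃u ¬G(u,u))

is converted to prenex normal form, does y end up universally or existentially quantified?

existential

Move each ¬ inward, flipping quantifiers it crosses:
  (∃v ¬G(v,v)) ∨ (∃y ∃x (¬C(y) ∧ ¬C(x))) ∧ (∃u ¬G(u,u))
Pull the quantifiers to the front (each side's bound variable is not free in the other side):
  ∃v ∃y ∃x ∃u (¬G(v,v) ∨ ¬C(y) ∧ ¬C(x) ∧ ¬G(u,u))
The quantifier ∀y sits under an odd number of negations, so it flips to ∃y.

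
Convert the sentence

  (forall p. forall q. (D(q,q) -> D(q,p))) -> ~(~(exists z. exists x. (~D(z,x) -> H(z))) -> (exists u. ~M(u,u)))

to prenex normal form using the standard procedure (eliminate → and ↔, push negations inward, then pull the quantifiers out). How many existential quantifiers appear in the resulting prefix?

2

Eliminate → and ↔ using ¬ and ∨.
  ~(forall p. forall q. (~D(q,q) | D(q,p))) | ~(~~(exists z. exists x. (~~D(z,x) | H(z))) | (exists u. ~M(u,u)))
Drive negations inward (¬∀x A ≡ ∃x ¬A, ¬∃x A ≡ ∀x ¬A, De Morgan for ∧/∨):
  (exists p. exists q. (D(q,q) & ~D(q,p))) | (forall z. forall x. (~D(z,x) & ~H(z))) & (forall u. M(u,u))
Extract every quantifier outward, since the variables are now distinct and don't occur free across branches:
  exists p. exists q. forall z. forall x. forall u. (D(q,q) & ~D(q,p) | ~D(z,x) & ~H(z) & M(u,u))
The prefix is exists p exists q forall z forall x forall u: 3 universal, 2 existential.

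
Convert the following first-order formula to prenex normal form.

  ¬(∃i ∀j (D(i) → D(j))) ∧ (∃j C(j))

Rewrite implications/biconditionals: A → B as ¬A ∨ B.
  ¬(∃i ∀j (¬D(i) ∨ D(j))) ∧ (∃j C(j))
Drive negations inward (¬∀x A ≡ ∃x ¬A, ¬∃x A ≡ ∀x ¬A, De Morgan for ∧/∨):
  (∀i ∃j (D(i) ∧ ¬D(j))) ∧ (∃j C(j))
Standardize variables apart so no two quantifiers bind the same name: j↦q.
  (∀i ∃j (D(i) ∧ ¬D(j))) ∧ (∃q C(q))
Extract every quantifier outward, since the variables are now distinct and don't occur free across branches:
  ∀i ∃j ∃q (D(i) ∧ ¬D(j) ∧ C(q))

∀i ∃j ∃q (D(i) ∧ ¬D(j) ∧ C(q))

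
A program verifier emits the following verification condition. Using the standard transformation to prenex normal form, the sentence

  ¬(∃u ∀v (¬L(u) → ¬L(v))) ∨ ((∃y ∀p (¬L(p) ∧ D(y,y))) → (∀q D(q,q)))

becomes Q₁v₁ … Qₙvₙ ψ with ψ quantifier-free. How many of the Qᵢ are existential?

First replace A → B with ¬A ∨ B.
  ¬(∃u ∀v (¬¬L(u) ∨ ¬L(v))) ∨ ¬(∃y ∀p (¬L(p) ∧ D(y,y))) ∨ (∀q D(q,q))
Drive negations inward (¬∀x A ≡ ∃x ¬A, ¬∃x A ≡ ∀x ¬A, De Morgan for ∧/∨):
  (∀u ∃v (¬L(u) ∧ L(v))) ∨ (∀y ∃p (L(p) ∨ ¬D(y,y))) ∨ (∀q D(q,q))
Pull the quantifiers to the front (each side's bound variable is not free in the other side):
  ∀u ∃v ∀y ∃p ∀q (¬L(u) ∧ L(v) ∨ L(p) ∨ ¬D(y,y) ∨ D(q,q))
The prefix is ∀u ∃v ∀y ∃p ∀q: 3 universal, 2 existential.

2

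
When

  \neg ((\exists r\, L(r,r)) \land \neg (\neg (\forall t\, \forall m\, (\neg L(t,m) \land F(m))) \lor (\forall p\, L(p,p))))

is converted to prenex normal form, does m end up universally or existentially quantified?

Move each ¬ inward, flipping quantifiers it crosses:
  (\forall r\, \neg L(r,r)) \lor (\exists t\, \exists m\, (L(t,m) \lor \neg F(m))) \lor (\forall p\, L(p,p))
All bound variables are already distinct, so no renaming is needed.
Extract every quantifier outward, since the variables are now distinct and don't occur free across branches:
  \forall r\, \exists t\, \exists m\, \forall p\, (\neg L(r,r) \lor L(t,m) \lor \neg F(m) \lor L(p,p))
The quantifier \forall m sits under an odd number of negations, so it flips to \exists m.

existential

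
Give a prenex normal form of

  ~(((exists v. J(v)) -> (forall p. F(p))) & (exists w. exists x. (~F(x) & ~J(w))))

Eliminate → and ↔ using ¬ and ∨.
  ~((~(exists v. J(v)) | (forall p. F(p))) & (exists w. exists x. (~F(x) & ~J(w))))
Drive negations inward (¬∀x A ≡ ∃x ¬A, ¬∃x A ≡ ∀x ¬A, De Morgan for ∧/∨):
  (exists v. J(v)) & (exists p. ~F(p)) | (forall w. forall x. (F(x) | J(w)))
All bound variables are already distinct, so no renaming is needed.
Finally move all quantifiers to the prefix:
  exists v. exists p. forall w. forall x. (J(v) & ~F(p) | F(x) | J(w))

exists v. exists p. forall w. forall x. (J(v) & ~F(p) | F(x) | J(w))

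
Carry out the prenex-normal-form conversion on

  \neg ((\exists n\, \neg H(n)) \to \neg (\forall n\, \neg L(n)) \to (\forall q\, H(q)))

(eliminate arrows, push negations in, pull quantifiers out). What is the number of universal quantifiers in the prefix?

Eliminate → and ↔ using ¬ and ∨.
  \neg (\neg (\exists n\, \neg H(n)) \lor \neg \neg (\forall n\, \neg L(n)) \lor (\forall q\, H(q)))
Move each ¬ inward, flipping quantifiers it crosses:
  (\exists n\, \neg H(n)) \land (\exists n\, L(n)) \land (\exists q\, \neg H(q))
Rename bound variables to avoid capture: n↦v1.
  (\exists n\, \neg H(n)) \land (\exists v1\, L(v1)) \land (\exists q\, \neg H(q))
Extract every quantifier outward, since the variables are now distinct and don't occur free across branches:
  \exists n\, \exists v1\, \exists q\, (\neg H(n) \land L(v1) \land \neg H(q))
The prefix is \exists n \exists v1 \exists q: 0 universal, 3 existential.

0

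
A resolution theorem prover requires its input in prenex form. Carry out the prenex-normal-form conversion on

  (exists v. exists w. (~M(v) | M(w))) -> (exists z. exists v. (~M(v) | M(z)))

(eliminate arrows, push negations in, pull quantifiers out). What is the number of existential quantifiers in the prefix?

Rewrite implications/biconditionals: A → B as ¬A ∨ B.
  ~(exists v. exists w. (~M(v) | M(w))) | (exists z. exists v. (~M(v) | M(z)))
Move each ¬ inward, flipping quantifiers it crosses:
  (forall v. forall w. (M(v) & ~M(w))) | (exists z. exists v. (~M(v) | M(z)))
Give each quantifier a distinct variable: v↦x1.
  (forall v. forall w. (M(v) & ~M(w))) | (exists z. exists x1. (~M(x1) | M(z)))
Pull the quantifiers to the front (each side's bound variable is not free in the other side):
  forall v. forall w. exists z. exists x1. (M(v) & ~M(w) | ~M(x1) | M(z))
The prefix is forall v forall w exists z exists x1: 2 universal, 2 existential.

2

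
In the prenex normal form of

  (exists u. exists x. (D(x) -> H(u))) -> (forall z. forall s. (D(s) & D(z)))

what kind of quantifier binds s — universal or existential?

Eliminate → and ↔ using ¬ and ∨.
  ~(exists u. exists x. (~D(x) | H(u))) | (forall z. forall s. (D(s) & D(z)))
Push ¬ through the quantifiers and connectives to reach negation normal form:
  (forall u. forall x. (D(x) & ~H(u))) | (forall z. forall s. (D(s) & D(z)))
All bound variables are already distinct, so no renaming is needed.
Finally move all quantifiers to the prefix:
  forall u. forall x. forall z. forall s. (D(x) & ~H(u) | D(s) & D(z))
The quantifier forall s sits under an even number of negations (counting the antecedent side of each →), so it remains universal.

universal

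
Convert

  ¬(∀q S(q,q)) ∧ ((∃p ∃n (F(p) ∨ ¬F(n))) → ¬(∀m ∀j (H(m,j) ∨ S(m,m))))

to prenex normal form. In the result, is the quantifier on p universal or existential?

universal

Rewrite implications/biconditionals: A → B as ¬A ∨ B.
  ¬(∀q S(q,q)) ∧ (¬(∃p ∃n (F(p) ∨ ¬F(n))) ∨ ¬(∀m ∀j (H(m,j) ∨ S(m,m))))
Push ¬ through the quantifiers and connectives to reach negation normal form:
  (∃q ¬S(q,q)) ∧ ((∀p ∀n (¬F(p) ∧ F(n))) ∨ (∃m ∃j (¬H(m,j) ∧ ¬S(m,m))))
All bound variables are already distinct, so no renaming is needed.
Pull the quantifiers to the front (each side's bound variable is not free in the other side):
  ∃q ∀p ∀n ∃m ∃j (¬S(q,q) ∧ (¬F(p) ∧ F(n) ∨ ¬H(m,j) ∧ ¬S(m,m)))
The quantifier ∃p sits under an odd number of negations (counting the antecedent side of each →), so it flips to ∀p.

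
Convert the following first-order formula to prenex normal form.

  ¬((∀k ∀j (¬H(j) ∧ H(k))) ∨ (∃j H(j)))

∃k ∃j ∀x1 ((H(j) ∨ ¬H(k)) ∧ ¬H(x1))

Push ¬ through the quantifiers and connectives to reach negation normal form:
  (∃k ∃j (H(j) ∨ ¬H(k))) ∧ (∀j ¬H(j))
Standardize variables apart so no two quantifiers bind the same name: j↦x1.
  (∃k ∃j (H(j) ∨ ¬H(k))) ∧ (∀x1 ¬H(x1))
Finally move all quantifiers to the prefix:
  ∃k ∃j ∀x1 ((H(j) ∨ ¬H(k)) ∧ ¬H(x1))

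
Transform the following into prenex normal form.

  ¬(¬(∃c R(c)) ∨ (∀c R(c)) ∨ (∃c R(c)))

∃c ∃r ∀q (R(c) ∧ ¬R(r) ∧ ¬R(q))

Push ¬ through the quantifiers and connectives to reach negation normal form:
  (∃c R(c)) ∧ (∃c ¬R(c)) ∧ (∀c ¬R(c))
Rename bound variables to avoid capture: c↦r, c↦q.
  (∃c R(c)) ∧ (∃r ¬R(r)) ∧ (∀q ¬R(q))
Extract every quantifier outward, since the variables are now distinct and don't occur free across branches:
  ∃c ∃r ∀q (R(c) ∧ ¬R(r) ∧ ¬R(q))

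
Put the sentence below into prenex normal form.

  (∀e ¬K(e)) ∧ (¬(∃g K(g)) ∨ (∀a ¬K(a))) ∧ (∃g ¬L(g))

∀e ∀g ∀a ∃b (¬K(e) ∧ (¬K(g) ∨ ¬K(a)) ∧ ¬L(b))

Push ¬ through the quantifiers and connectives to reach negation normal form:
  (∀e ¬K(e)) ∧ ((∀g ¬K(g)) ∨ (∀a ¬K(a))) ∧ (∃g ¬L(g))
Rename bound variables to avoid capture: g↦b.
  (∀e ¬K(e)) ∧ ((∀g ¬K(g)) ∨ (∀a ¬K(a))) ∧ (∃b ¬L(b))
Pull the quantifiers to the front (each side's bound variable is not free in the other side):
  ∀e ∀g ∀a ∃b (¬K(e) ∧ (¬K(g) ∨ ¬K(a)) ∧ ¬L(b))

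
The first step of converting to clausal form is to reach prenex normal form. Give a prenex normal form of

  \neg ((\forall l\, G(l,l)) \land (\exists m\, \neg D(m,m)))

Push ¬ through the quantifiers and connectives to reach negation normal form:
  (\exists l\, \neg G(l,l)) \lor (\forall m\, D(m,m))
Extract every quantifier outward, since the variables are now distinct and don't occur free across branches:
  \exists l\, \forall m\, (\neg G(l,l) \lor D(m,m))

\exists l\, \forall m\, (\neg G(l,l) \lor D(m,m))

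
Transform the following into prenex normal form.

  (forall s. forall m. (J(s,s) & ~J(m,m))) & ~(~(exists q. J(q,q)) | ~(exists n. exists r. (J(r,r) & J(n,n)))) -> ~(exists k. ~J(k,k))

First replace A → B with ¬A ∨ B.
  ~((forall s. forall m. (J(s,s) & ~J(m,m))) & ~(~(exists q. J(q,q)) | ~(exists n. exists r. (J(r,r) & J(n,n))))) | ~(exists k. ~J(k,k))
Push ¬ through the quantifiers and connectives to reach negation normal form:
  (exists s. exists m. (~J(s,s) | J(m,m))) | (forall q. ~J(q,q)) | (forall n. forall r. (~J(r,r) | ~J(n,n))) | (forall k. J(k,k))
All bound variables are already distinct, so no renaming is needed.
Pull the quantifiers to the front (each side's bound variable is not free in the other side):
  exists s. exists m. forall q. forall n. forall r. forall k. (~J(s,s) | J(m,m) | ~J(q,q) | ~J(r,r) | ~J(n,n) | J(k,k))

exists s. exists m. forall q. forall n. forall r. forall k. (~J(s,s) | J(m,m) | ~J(q,q) | ~J(r,r) | ~J(n,n) | J(k,k))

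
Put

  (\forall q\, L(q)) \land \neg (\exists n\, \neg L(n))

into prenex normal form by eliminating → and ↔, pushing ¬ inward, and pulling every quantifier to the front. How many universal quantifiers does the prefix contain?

Push ¬ through the quantifiers and connectives to reach negation normal form:
  (\forall q\, L(q)) \land (\forall n\, L(n))
All bound variables are already distinct, so no renaming is needed.
Finally move all quantifiers to the prefix:
  \forall q\, \forall n\, (L(q) \land L(n))
The prefix is \forall q \forall n: 2 universal, 0 existential.

2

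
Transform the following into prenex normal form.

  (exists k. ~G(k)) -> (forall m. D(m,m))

First replace A → B with ¬A ∨ B.
  ~(exists k. ~G(k)) | (forall m. D(m,m))
Push ¬ through the quantifiers and connectives to reach negation normal form:
  (forall k. G(k)) | (forall m. D(m,m))
All bound variables are already distinct, so no renaming is needed.
Extract every quantifier outward, since the variables are now distinct and don't occur free across branches:
  forall k. forall m. (G(k) | D(m,m))

forall k. forall m. (G(k) | D(m,m))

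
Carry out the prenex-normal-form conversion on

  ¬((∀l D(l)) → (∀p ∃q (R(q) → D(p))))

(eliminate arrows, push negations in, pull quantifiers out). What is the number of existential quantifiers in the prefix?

1

Rewrite implications/biconditionals: A → B as ¬A ∨ B.
  ¬(¬(∀l D(l)) ∨ (∀p ∃q (¬R(q) ∨ D(p))))
Push ¬ through the quantifiers and connectives to reach negation normal form:
  (∀l D(l)) ∧ (∃p ∀q (R(q) ∧ ¬D(p)))
All bound variables are already distinct, so no renaming is needed.
Extract every quantifier outward, since the variables are now distinct and don't occur free across branches:
  ∀l ∃p ∀q (D(l) ∧ R(q) ∧ ¬D(p))
The prefix is ∀l ∃p ∀q: 2 universal, 1 existential.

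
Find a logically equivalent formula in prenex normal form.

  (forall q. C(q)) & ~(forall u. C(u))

forall q. exists u. (C(q) & ~C(u))

Push ¬ through the quantifiers and connectives to reach negation normal form:
  (forall q. C(q)) & (exists u. ~C(u))
All bound variables are already distinct, so no renaming is needed.
Extract every quantifier outward, since the variables are now distinct and don't occur free across branches:
  forall q. exists u. (C(q) & ~C(u))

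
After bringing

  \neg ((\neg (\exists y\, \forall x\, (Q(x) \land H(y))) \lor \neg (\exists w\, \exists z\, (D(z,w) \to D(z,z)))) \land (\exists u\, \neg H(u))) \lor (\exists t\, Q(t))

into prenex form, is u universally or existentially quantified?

First replace A → B with ¬A ∨ B.
  \neg ((\neg (\exists y\, \forall x\, (Q(x) \land H(y))) \lor \neg (\exists w\, \exists z\, (\neg D(z,w) \lor D(z,z)))) \land (\exists u\, \neg H(u))) \lor (\exists t\, Q(t))
Push ¬ through the quantifiers and connectives to reach negation normal form:
  (\exists y\, \forall x\, (Q(x) \land H(y))) \land (\exists w\, \exists z\, (\neg D(z,w) \lor D(z,z))) \lor (\forall u\, H(u)) \lor (\exists t\, Q(t))
All bound variables are already distinct, so no renaming is needed.
Finally move all quantifiers to the prefix:
  \exists y\, \forall x\, \exists w\, \exists z\, \forall u\, \exists t\, (Q(x) \land H(y) \land (\neg D(z,w) \lor D(z,z)) \lor H(u) \lor Q(t))
The quantifier \exists u sits under an odd number of negations (counting the antecedent side of each →), so it flips to \forall u.

universal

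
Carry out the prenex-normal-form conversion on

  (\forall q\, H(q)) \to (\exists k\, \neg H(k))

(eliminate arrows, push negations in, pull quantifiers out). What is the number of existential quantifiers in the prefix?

2

First replace A → B with ¬A ∨ B.
  \neg (\forall q\, H(q)) \lor (\exists k\, \neg H(k))
Move each ¬ inward, flipping quantifiers it crosses:
  (\exists q\, \neg H(q)) \lor (\exists k\, \neg H(k))
All bound variables are already distinct, so no renaming is needed.
Pull the quantifiers to the front (each side's bound variable is not free in the other side):
  \exists q\, \exists k\, (\neg H(q) \lor \neg H(k))
The prefix is \exists q \exists k: 0 universal, 2 existential.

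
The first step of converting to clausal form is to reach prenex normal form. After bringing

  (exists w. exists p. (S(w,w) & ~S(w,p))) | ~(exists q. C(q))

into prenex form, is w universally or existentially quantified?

Push ¬ through the quantifiers and connectives to reach negation normal form:
  (exists w. exists p. (S(w,w) & ~S(w,p))) | (forall q. ~C(q))
All bound variables are already distinct, so no renaming is needed.
Pull the quantifiers to the front (each side's bound variable is not free in the other side):
  exists w. exists p. forall q. (S(w,w) & ~S(w,p) | ~C(q))
The quantifier exists w sits under an even number of negations, so it remains existential.

existential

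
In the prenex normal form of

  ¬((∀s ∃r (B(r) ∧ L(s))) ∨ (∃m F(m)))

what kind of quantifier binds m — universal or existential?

Move each ¬ inward, flipping quantifiers it crosses:
  (∃s ∀r (¬B(r) ∨ ¬L(s))) ∧ (∀m ¬F(m))
Extract every quantifier outward, since the variables are now distinct and don't occur free across branches:
  ∃s ∀r ∀m ((¬B(r) ∨ ¬L(s)) ∧ ¬F(m))
The quantifier ∃m sits under an odd number of negations, so it flips to ∀m.

universal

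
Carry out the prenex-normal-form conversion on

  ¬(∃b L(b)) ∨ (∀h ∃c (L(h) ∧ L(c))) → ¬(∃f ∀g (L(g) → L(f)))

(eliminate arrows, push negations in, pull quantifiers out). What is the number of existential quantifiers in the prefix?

Eliminate → and ↔ using ¬ and ∨.
  ¬(¬(∃b L(b)) ∨ (∀h ∃c (L(h) ∧ L(c)))) ∨ ¬(∃f ∀g (¬L(g) ∨ L(f)))
Move each ¬ inward, flipping quantifiers it crosses:
  (∃b L(b)) ∧ (∃h ∀c (¬L(h) ∨ ¬L(c))) ∨ (∀f ∃g (L(g) ∧ ¬L(f)))
All bound variables are already distinct, so no renaming is needed.
Extract every quantifier outward, since the variables are now distinct and don't occur free across branches:
  ∃b ∃h ∀c ∀f ∃g (L(b) ∧ (¬L(h) ∨ ¬L(c)) ∨ L(g) ∧ ¬L(f))
The prefix is ∃b ∃h ∀c ∀f ∃g: 2 universal, 3 existential.

3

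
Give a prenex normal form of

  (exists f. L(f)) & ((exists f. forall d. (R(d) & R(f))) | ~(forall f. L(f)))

exists f. exists z. forall d. exists w. (L(f) & (R(d) & R(z) | ~L(w)))

Drive negations inward (¬∀x A ≡ ∃x ¬A, ¬∃x A ≡ ∀x ¬A, De Morgan for ∧/∨):
  (exists f. L(f)) & ((exists f. forall d. (R(d) & R(f))) | (exists f. ~L(f)))
Give each quantifier a distinct variable: f↦z, f↦w.
  (exists f. L(f)) & ((exists z. forall d. (R(d) & R(z))) | (exists w. ~L(w)))
Pull the quantifiers to the front (each side's bound variable is not free in the other side):
  exists f. exists z. forall d. exists w. (L(f) & (R(d) & R(z) | ~L(w)))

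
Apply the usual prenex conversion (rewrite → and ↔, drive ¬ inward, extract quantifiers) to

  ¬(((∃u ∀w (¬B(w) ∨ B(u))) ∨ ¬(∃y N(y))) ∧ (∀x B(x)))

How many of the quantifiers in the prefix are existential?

Push ¬ through the quantifiers and connectives to reach negation normal form:
  (∀u ∃w (B(w) ∧ ¬B(u))) ∧ (∃y N(y)) ∨ (∃x ¬B(x))
All bound variables are already distinct, so no renaming is needed.
Extract every quantifier outward, since the variables are now distinct and don't occur free across branches:
  ∀u ∃w ∃y ∃x (B(w) ∧ ¬B(u) ∧ N(y) ∨ ¬B(x))
The prefix is ∀u ∃w ∃y ∃x: 1 universal, 3 existential.

3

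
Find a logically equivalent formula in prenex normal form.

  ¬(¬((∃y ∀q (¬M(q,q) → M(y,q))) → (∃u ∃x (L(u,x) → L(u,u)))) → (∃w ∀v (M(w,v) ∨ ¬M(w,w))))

∃y ∀q ∀u ∀x ∀w ∃v ((M(q,q) ∨ M(y,q)) ∧ L(u,x) ∧ ¬L(u,u) ∧ ¬M(w,v) ∧ M(w,w))

Rewrite implications/biconditionals: A → B as ¬A ∨ B.
  ¬(¬¬(¬(∃y ∀q (¬¬M(q,q) ∨ M(y,q))) ∨ (∃u ∃x (¬L(u,x) ∨ L(u,u)))) ∨ (∃w ∀v (M(w,v) ∨ ¬M(w,w))))
Move each ¬ inward, flipping quantifiers it crosses:
  (∃y ∀q (M(q,q) ∨ M(y,q))) ∧ (∀u ∀x (L(u,x) ∧ ¬L(u,u))) ∧ (∀w ∃v (¬M(w,v) ∧ M(w,w)))
All bound variables are already distinct, so no renaming is needed.
Pull the quantifiers to the front (each side's bound variable is not free in the other side):
  ∃y ∀q ∀u ∀x ∀w ∃v ((M(q,q) ∨ M(y,q)) ∧ L(u,x) ∧ ¬L(u,u) ∧ ¬M(w,v) ∧ M(w,w))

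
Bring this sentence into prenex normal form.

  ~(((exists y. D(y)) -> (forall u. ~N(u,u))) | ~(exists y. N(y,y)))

exists y. exists u. exists y1. (D(y) & N(u,u) & N(y1,y1))

Eliminate → and ↔ using ¬ and ∨.
  ~(~(exists y. D(y)) | (forall u. ~N(u,u)) | ~(exists y. N(y,y)))
Push ¬ through the quantifiers and connectives to reach negation normal form:
  (exists y. D(y)) & (exists u. N(u,u)) & (exists y. N(y,y))
Give each quantifier a distinct variable: y↦y1.
  (exists y. D(y)) & (exists u. N(u,u)) & (exists y1. N(y1,y1))
Pull the quantifiers to the front (each side's bound variable is not free in the other side):
  exists y. exists u. exists y1. (D(y) & N(u,u) & N(y1,y1))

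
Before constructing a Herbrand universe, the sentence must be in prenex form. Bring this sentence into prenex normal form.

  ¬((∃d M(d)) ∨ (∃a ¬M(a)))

∀d ∀a (¬M(d) ∧ M(a))

Push ¬ through the quantifiers and connectives to reach negation normal form:
  (∀d ¬M(d)) ∧ (∀a M(a))
All bound variables are already distinct, so no renaming is needed.
Extract every quantifier outward, since the variables are now distinct and don't occur free across branches:
  ∀d ∀a (¬M(d) ∧ M(a))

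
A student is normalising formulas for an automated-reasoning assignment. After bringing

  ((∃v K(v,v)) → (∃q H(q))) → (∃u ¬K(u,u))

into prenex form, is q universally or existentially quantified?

universal

First replace A → B with ¬A ∨ B.
  ¬(¬(∃v K(v,v)) ∨ (∃q H(q))) ∨ (∃u ¬K(u,u))
Drive negations inward (¬∀x A ≡ ∃x ¬A, ¬∃x A ≡ ∀x ¬A, De Morgan for ∧/∨):
  (∃v K(v,v)) ∧ (∀q ¬H(q)) ∨ (∃u ¬K(u,u))
Extract every quantifier outward, since the variables are now distinct and don't occur free across branches:
  ∃v ∀q ∃u (K(v,v) ∧ ¬H(q) ∨ ¬K(u,u))
The quantifier ∃q sits under an odd number of negations (counting the antecedent side of each →), so it flips to ∀q.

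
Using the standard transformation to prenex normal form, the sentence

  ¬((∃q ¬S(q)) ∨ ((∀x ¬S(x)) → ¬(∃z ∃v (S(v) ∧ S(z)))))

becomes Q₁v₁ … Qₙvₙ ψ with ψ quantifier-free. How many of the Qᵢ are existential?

Rewrite implications/biconditionals: A → B as ¬A ∨ B.
  ¬((∃q ¬S(q)) ∨ ¬(∀x ¬S(x)) ∨ ¬(∃z ∃v (S(v) ∧ S(z))))
Push ¬ through the quantifiers and connectives to reach negation normal form:
  (∀q S(q)) ∧ (∀x ¬S(x)) ∧ (∃z ∃v (S(v) ∧ S(z)))
Extract every quantifier outward, since the variables are now distinct and don't occur free across branches:
  ∀q ∀x ∃z ∃v (S(q) ∧ ¬S(x) ∧ S(v) ∧ S(z))
The prefix is ∀q ∀x ∃z ∃v: 2 universal, 2 existential.

2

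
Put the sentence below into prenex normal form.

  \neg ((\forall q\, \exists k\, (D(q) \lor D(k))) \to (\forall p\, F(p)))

First replace A → B with ¬A ∨ B.
  \neg (\neg (\forall q\, \exists k\, (D(q) \lor D(k))) \lor (\forall p\, F(p)))
Push ¬ through the quantifiers and connectives to reach negation normal form:
  (\forall q\, \exists k\, (D(q) \lor D(k))) \land (\exists p\, \neg F(p))
Pull the quantifiers to the front (each side's bound variable is not free in the other side):
  \forall q\, \exists k\, \exists p\, ((D(q) \lor D(k)) \land \neg F(p))

\forall q\, \exists k\, \exists p\, ((D(q) \lor D(k)) \land \neg F(p))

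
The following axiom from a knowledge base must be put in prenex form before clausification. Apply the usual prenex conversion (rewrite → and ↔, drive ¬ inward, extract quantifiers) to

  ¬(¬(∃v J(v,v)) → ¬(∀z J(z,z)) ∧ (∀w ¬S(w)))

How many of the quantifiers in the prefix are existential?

Rewrite implications/biconditionals: A → B as ¬A ∨ B.
  ¬(¬¬(∃v J(v,v)) ∨ ¬(∀z J(z,z)) ∧ (∀w ¬S(w)))
Push ¬ through the quantifiers and connectives to reach negation normal form:
  (∀v ¬J(v,v)) ∧ ((∀z J(z,z)) ∨ (∃w S(w)))
All bound variables are already distinct, so no renaming is needed.
Pull the quantifiers to the front (each side's bound variable is not free in the other side):
  ∀v ∀z ∃w (¬J(v,v) ∧ (J(z,z) ∨ S(w)))
The prefix is ∀v ∀z ∃w: 2 universal, 1 existential.

1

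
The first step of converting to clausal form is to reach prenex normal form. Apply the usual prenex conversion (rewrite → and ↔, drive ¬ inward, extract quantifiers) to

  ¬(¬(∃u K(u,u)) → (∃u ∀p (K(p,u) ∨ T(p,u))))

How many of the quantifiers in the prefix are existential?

Rewrite implications/biconditionals: A → B as ¬A ∨ B.
  ¬(¬¬(∃u K(u,u)) ∨ (∃u ∀p (K(p,u) ∨ T(p,u))))
Move each ¬ inward, flipping quantifiers it crosses:
  (∀u ¬K(u,u)) ∧ (∀u ∃p (¬K(p,u) ∧ ¬T(p,u)))
Standardize variables apart so no two quantifiers bind the same name: u↦s.
  (∀u ¬K(u,u)) ∧ (∀s ∃p (¬K(p,s) ∧ ¬T(p,s)))
Extract every quantifier outward, since the variables are now distinct and don't occur free across branches:
  ∀u ∀s ∃p (¬K(u,u) ∧ ¬K(p,s) ∧ ¬T(p,s))
The prefix is ∀u ∀s ∃p: 2 universal, 1 existential.

1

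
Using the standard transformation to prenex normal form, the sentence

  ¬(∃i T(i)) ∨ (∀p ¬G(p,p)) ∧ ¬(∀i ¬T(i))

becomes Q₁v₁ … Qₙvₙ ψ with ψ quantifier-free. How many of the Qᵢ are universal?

2

Move each ¬ inward, flipping quantifiers it crosses:
  (∀i ¬T(i)) ∨ (∀p ¬G(p,p)) ∧ (∃i T(i))
Rename bound variables to avoid capture: i↦y.
  (∀i ¬T(i)) ∨ (∀p ¬G(p,p)) ∧ (∃y T(y))
Pull the quantifiers to the front (each side's bound variable is not free in the other side):
  ∀i ∀p ∃y (¬T(i) ∨ ¬G(p,p) ∧ T(y))
The prefix is ∀i ∀p ∃y: 2 universal, 1 existential.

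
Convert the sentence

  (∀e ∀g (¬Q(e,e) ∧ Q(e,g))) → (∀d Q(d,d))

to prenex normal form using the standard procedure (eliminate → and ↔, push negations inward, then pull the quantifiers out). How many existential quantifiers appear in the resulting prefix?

2

Rewrite implications/biconditionals: A → B as ¬A ∨ B.
  ¬(∀e ∀g (¬Q(e,e) ∧ Q(e,g))) ∨ (∀d Q(d,d))
Push ¬ through the quantifiers and connectives to reach negation normal form:
  (∃e ∃g (Q(e,e) ∨ ¬Q(e,g))) ∨ (∀d Q(d,d))
All bound variables are already distinct, so no renaming is needed.
Pull the quantifiers to the front (each side's bound variable is not free in the other side):
  ∃e ∃g ∀d (Q(e,e) ∨ ¬Q(e,g) ∨ Q(d,d))
The prefix is ∃e ∃g ∀d: 1 universal, 2 existential.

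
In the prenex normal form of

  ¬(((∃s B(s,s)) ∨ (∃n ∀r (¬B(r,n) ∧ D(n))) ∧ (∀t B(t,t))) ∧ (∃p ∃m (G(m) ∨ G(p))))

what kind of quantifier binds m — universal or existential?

Push ¬ through the quantifiers and connectives to reach negation normal form:
  (∀s ¬B(s,s)) ∧ ((∀n ∃r (B(r,n) ∨ ¬D(n))) ∨ (∃t ¬B(t,t))) ∨ (∀p ∀m (¬G(m) ∧ ¬G(p)))
All bound variables are already distinct, so no renaming is needed.
Pull the quantifiers to the front (each side's bound variable is not free in the other side):
  ∀s ∀n ∃r ∃t ∀p ∀m (¬B(s,s) ∧ (B(r,n) ∨ ¬D(n) ∨ ¬B(t,t)) ∨ ¬G(m) ∧ ¬G(p))
The quantifier ∃m sits under an odd number of negations, so it flips to ∀m.

universal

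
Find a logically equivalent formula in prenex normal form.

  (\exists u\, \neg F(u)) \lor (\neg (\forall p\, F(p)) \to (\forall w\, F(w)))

\exists u\, \forall p\, \forall w\, (\neg F(u) \lor F(p) \lor F(w))

Rewrite implications/biconditionals: A → B as ¬A ∨ B.
  (\exists u\, \neg F(u)) \lor \neg \neg (\forall p\, F(p)) \lor (\forall w\, F(w))
Move each ¬ inward, flipping quantifiers it crosses:
  (\exists u\, \neg F(u)) \lor (\forall p\, F(p)) \lor (\forall w\, F(w))
Finally move all quantifiers to the prefix:
  \exists u\, \forall p\, \forall w\, (\neg F(u) \lor F(p) \lor F(w))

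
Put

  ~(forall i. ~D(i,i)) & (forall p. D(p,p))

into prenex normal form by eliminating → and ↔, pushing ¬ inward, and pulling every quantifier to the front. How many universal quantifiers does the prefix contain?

1

Push ¬ through the quantifiers and connectives to reach negation normal form:
  (exists i. D(i,i)) & (forall p. D(p,p))
All bound variables are already distinct, so no renaming is needed.
Extract every quantifier outward, since the variables are now distinct and don't occur free across branches:
  exists i. forall p. (D(i,i) & D(p,p))
The prefix is exists i forall p: 1 universal, 1 existential.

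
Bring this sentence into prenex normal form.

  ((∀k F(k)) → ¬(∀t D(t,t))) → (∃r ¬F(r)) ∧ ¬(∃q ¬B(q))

∀k ∀t ∃r ∀q (F(k) ∧ D(t,t) ∨ ¬F(r) ∧ B(q))

First replace A → B with ¬A ∨ B.
  ¬(¬(∀k F(k)) ∨ ¬(∀t D(t,t))) ∨ (∃r ¬F(r)) ∧ ¬(∃q ¬B(q))
Drive negations inward (¬∀x A ≡ ∃x ¬A, ¬∃x A ≡ ∀x ¬A, De Morgan for ∧/∨):
  (∀k F(k)) ∧ (∀t D(t,t)) ∨ (∃r ¬F(r)) ∧ (∀q B(q))
All bound variables are already distinct, so no renaming is needed.
Pull the quantifiers to the front (each side's bound variable is not free in the other side):
  ∀k ∀t ∃r ∀q (F(k) ∧ D(t,t) ∨ ¬F(r) ∧ B(q))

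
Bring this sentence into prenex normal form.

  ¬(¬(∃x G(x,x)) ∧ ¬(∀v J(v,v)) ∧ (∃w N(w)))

∃x ∀v ∀w (G(x,x) ∨ J(v,v) ∨ ¬N(w))

Push ¬ through the quantifiers and connectives to reach negation normal form:
  (∃x G(x,x)) ∨ (∀v J(v,v)) ∨ (∀w ¬N(w))
Finally move all quantifiers to the prefix:
  ∃x ∀v ∀w (G(x,x) ∨ J(v,v) ∨ ¬N(w))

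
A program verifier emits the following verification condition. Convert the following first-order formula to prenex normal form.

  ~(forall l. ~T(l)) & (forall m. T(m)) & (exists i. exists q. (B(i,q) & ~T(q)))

Push ¬ through the quantifiers and connectives to reach negation normal form:
  (exists l. T(l)) & (forall m. T(m)) & (exists i. exists q. (B(i,q) & ~T(q)))
All bound variables are already distinct, so no renaming is needed.
Extract every quantifier outward, since the variables are now distinct and don't occur free across branches:
  exists l. forall m. exists i. exists q. (T(l) & T(m) & B(i,q) & ~T(q))

exists l. forall m. exists i. exists q. (T(l) & T(m) & B(i,q) & ~T(q))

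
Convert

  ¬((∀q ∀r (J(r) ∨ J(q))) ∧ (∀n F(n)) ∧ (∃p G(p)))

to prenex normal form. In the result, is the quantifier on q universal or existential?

Move each ¬ inward, flipping quantifiers it crosses:
  (∃q ∃r (¬J(r) ∧ ¬J(q))) ∨ (∃n ¬F(n)) ∨ (∀p ¬G(p))
Extract every quantifier outward, since the variables are now distinct and don't occur free across branches:
  ∃q ∃r ∃n ∀p (¬J(r) ∧ ¬J(q) ∨ ¬F(n) ∨ ¬G(p))
The quantifier ∀q sits under an odd number of negations, so it flips to ∃q.

existential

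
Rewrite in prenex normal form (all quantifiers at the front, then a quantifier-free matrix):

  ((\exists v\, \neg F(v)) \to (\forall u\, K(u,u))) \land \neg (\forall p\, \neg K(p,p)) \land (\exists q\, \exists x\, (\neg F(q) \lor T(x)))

\forall v\, \forall u\, \exists p\, \exists q\, \exists x\, ((F(v) \lor K(u,u)) \land K(p,p) \land (\neg F(q) \lor T(x)))

Eliminate → and ↔ using ¬ and ∨.
  (\neg (\exists v\, \neg F(v)) \lor (\forall u\, K(u,u))) \land \neg (\forall p\, \neg K(p,p)) \land (\exists q\, \exists x\, (\neg F(q) \lor T(x)))
Drive negations inward (¬∀x A ≡ ∃x ¬A, ¬∃x A ≡ ∀x ¬A, De Morgan for ∧/∨):
  ((\forall v\, F(v)) \lor (\forall u\, K(u,u))) \land (\exists p\, K(p,p)) \land (\exists q\, \exists x\, (\neg F(q) \lor T(x)))
All bound variables are already distinct, so no renaming is needed.
Finally move all quantifiers to the prefix:
  \forall v\, \forall u\, \exists p\, \exists q\, \exists x\, ((F(v) \lor K(u,u)) \land K(p,p) \land (\neg F(q) \lor T(x)))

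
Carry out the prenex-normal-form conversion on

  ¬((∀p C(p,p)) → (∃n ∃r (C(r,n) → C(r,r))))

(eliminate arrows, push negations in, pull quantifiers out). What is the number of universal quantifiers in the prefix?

First replace A → B with ¬A ∨ B.
  ¬(¬(∀p C(p,p)) ∨ (∃n ∃r (¬C(r,n) ∨ C(r,r))))
Push ¬ through the quantifiers and connectives to reach negation normal form:
  (∀p C(p,p)) ∧ (∀n ∀r (C(r,n) ∧ ¬C(r,r)))
All bound variables are already distinct, so no renaming is needed.
Pull the quantifiers to the front (each side's bound variable is not free in the other side):
  ∀p ∀n ∀r (C(p,p) ∧ C(r,n) ∧ ¬C(r,r))
The prefix is ∀p ∀n ∀r: 3 universal, 0 existential.

3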